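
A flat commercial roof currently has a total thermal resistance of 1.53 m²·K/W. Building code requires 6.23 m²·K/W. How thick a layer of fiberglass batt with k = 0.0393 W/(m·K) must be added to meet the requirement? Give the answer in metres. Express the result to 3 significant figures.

0.185 m

ΔR = 6.23 − 1.53 = 4.7 m²·K/W
L = ΔR × k = 4.7 × 0.0393 = 0.1847 m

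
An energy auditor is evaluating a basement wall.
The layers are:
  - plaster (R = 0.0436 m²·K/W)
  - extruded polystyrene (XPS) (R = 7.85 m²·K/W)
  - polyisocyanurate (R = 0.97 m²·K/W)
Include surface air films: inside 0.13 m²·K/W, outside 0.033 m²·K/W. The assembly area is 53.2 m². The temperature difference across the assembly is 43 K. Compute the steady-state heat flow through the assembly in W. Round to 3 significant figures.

R_total = 0.13 + 0.0436 + 7.85 + 0.97 + 0.033 = 9.027 m²·K/W
Q = A·ΔT/R = 53.2 × 43 / 9.027 = 253.4 W

253 W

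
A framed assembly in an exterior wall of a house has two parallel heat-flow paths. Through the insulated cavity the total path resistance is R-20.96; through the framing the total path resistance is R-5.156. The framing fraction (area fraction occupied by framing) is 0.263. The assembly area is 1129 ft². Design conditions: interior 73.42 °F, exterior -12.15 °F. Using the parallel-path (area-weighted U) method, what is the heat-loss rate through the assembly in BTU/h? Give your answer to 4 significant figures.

U_eff = 0.737/20.96 + 0.263/5.156 = 0.035162 + 0.051009 = 0.086171
R_eff = 1/U_eff = 11.605 ft²·°F·h/BTU
Q = 1129 × (73.42 − (-12.15)) / 11.605 = 8324.8 BTU/h

8325 BTU/h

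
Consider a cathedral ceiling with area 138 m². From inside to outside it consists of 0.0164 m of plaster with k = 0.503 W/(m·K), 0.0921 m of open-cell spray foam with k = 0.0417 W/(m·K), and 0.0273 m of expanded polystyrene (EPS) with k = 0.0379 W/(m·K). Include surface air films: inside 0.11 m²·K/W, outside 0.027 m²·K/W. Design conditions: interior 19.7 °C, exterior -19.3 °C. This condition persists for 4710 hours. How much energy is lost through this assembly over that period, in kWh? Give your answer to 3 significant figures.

8180 kWh

0.0164/0.503 = 0.0326
0.0921/0.0417 = 2.209
0.0273/0.0379 = 0.7203
R_total = 0.11 + 0.0326 + 2.209 + 0.7203 + 0.027 = 3.099 m²·K/W
Q = 138 × (19.7 − (-19.3)) / 3.099 = 1737 W
E = 1737 W × 4710 h / 1000 = 8181 kWh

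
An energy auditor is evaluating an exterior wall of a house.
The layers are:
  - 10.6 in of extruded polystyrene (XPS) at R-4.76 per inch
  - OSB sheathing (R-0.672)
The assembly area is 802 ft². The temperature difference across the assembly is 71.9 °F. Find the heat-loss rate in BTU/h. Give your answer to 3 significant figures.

1130 BTU/h

10.6 × 4.76 = 50.46
R_total = 50.46 + 0.672 = 51.13 ft²·°F·h/BTU
Q = A·ΔT/R = 802 × 71.9 / 51.13 = 1128 BTU/h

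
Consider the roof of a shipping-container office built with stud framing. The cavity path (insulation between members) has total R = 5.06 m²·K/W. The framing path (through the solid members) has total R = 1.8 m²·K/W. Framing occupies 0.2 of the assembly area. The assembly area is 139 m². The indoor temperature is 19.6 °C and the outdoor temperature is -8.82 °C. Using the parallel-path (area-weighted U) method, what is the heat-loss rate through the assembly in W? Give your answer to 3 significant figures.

U_eff = 0.8/5.06 + 0.2/1.8 = 0.1581 + 0.1111 = 0.2692
R_eff = 1/U_eff = 3.715 m²·K/W
Q = 139 × (19.6 − (-8.82)) / 3.715 = 1063 W

1060 W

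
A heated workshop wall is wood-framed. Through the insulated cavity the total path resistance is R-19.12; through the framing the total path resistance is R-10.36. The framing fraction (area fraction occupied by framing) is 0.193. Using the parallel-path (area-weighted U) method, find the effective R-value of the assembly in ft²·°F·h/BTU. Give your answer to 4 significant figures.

16.44 ft²·°F·h/BTU

U_eff = 0.807/19.12 + 0.193/10.36 = 0.042207 + 0.018629 = 0.060836
R_eff = 1/U_eff = 16.438 ft²·°F·h/BTU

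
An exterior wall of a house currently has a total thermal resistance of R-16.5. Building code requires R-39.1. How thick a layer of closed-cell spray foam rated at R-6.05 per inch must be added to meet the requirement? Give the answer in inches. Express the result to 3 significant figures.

ΔR = 39.1 − 16.5 = 22.6 ft²·°F·h/BTU
L = ΔR / (R/in) = 22.6/6.05 = 3.736 in

3.74 in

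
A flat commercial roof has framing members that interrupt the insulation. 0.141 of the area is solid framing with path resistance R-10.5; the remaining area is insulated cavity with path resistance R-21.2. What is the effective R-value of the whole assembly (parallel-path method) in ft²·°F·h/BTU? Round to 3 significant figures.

18.5 ft²·°F·h/BTU

U_eff = 0.859/21.2 + 0.141/10.5 = 0.04052 + 0.01343 = 0.05395
R_eff = 1/U_eff = 18.54 ft²·°F·h/BTU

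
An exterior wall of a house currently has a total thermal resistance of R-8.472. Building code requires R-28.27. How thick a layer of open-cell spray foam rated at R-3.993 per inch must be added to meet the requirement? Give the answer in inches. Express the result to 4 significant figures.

4.958 in

ΔR = 28.27 − 8.472 = 19.798 ft²·°F·h/BTU
L = ΔR / (R/in) = 19.798/3.993 = 4.9582 in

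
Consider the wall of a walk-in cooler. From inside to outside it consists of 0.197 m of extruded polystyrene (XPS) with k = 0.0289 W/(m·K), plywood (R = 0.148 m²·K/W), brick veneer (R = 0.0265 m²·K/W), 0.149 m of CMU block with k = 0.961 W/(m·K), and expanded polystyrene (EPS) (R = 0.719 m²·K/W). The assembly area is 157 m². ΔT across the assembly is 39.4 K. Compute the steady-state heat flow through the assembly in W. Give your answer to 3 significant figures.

0.197/0.0289 = 6.817
0.149/0.961 = 0.155
R_total = 6.817 + 0.148 + 0.0265 + 0.155 + 0.719 = 7.865 m²·K/W
Q = A·ΔT/R = 157 × 39.4 / 7.865 = 786.5 W

786 W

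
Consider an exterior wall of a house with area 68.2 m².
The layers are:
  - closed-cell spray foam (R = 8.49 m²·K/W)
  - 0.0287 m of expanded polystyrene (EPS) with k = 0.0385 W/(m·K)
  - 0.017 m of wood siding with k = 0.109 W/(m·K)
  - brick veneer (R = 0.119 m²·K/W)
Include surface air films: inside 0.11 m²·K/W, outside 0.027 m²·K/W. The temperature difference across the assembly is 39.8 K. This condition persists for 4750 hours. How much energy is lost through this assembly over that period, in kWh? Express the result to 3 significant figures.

1340 kWh

0.0287/0.0385 = 0.7455
0.017/0.109 = 0.156
R_total = 0.11 + 8.49 + 0.7455 + 0.156 + 0.119 + 0.027 = 9.647 m²·K/W
Q = 68.2 × 39.8 / 9.647 = 281.4 W
E = 281.4 W × 4750 h / 1000 = 1336 kWh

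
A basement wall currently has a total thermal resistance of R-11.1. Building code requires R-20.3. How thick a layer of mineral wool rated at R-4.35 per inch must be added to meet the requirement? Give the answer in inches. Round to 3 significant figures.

ΔR = 20.3 − 11.1 = 9.2 ft²·°F·h/BTU
L = ΔR / (R/in) = 9.2/4.35 = 2.115 in

2.11 in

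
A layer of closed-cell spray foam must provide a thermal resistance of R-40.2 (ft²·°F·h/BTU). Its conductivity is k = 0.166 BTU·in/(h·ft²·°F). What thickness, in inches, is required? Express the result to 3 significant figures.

L = R × k = 40.2 × 0.166 = 6.673 in

6.67 in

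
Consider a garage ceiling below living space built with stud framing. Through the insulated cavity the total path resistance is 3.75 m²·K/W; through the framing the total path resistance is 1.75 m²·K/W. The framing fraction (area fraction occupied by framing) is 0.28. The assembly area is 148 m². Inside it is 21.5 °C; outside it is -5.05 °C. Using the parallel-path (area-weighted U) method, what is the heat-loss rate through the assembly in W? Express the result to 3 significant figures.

1380 W

U_eff = 0.72/3.75 + 0.28/1.75 = 0.192 + 0.16 = 0.352
R_eff = 1/U_eff = 2.841 m²·K/W
Q = 148 × (21.5 − (-5.05)) / 2.841 = 1383 W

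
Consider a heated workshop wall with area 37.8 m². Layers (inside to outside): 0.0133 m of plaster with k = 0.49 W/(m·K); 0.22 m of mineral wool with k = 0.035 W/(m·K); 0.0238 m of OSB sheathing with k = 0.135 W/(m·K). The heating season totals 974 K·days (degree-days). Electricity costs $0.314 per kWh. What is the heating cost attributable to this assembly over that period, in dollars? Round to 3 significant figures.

42.8 dollars

0.0133/0.49 = 0.02714
0.22/0.035 = 6.286
0.0238/0.135 = 0.1763
R_total = 0.02714 + 6.286 + 0.1763 = 6.489 m²·K/W
E = A × HDD × 24 / R / 1000 = 37.8 × 974 × 24 / 6.489 / 1000 = 136.2 kWh
Cost = 136.2 × 0.314 = $42.76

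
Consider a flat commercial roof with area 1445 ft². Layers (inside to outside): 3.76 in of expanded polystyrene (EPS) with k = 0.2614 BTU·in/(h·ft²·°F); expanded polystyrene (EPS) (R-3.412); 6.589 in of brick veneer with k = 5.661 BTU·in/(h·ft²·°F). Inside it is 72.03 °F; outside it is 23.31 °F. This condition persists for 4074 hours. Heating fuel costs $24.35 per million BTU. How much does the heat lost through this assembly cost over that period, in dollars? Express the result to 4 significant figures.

3.76/0.2614 = 14.384
6.589/5.661 = 1.1639
R_total = 14.384 + 3.412 + 1.1639 = 18.96 ft²·°F·h/BTU
Q = 1445 × (72.03 − 23.31) / 18.96 = 3713.1 BTU/h
E = 3713.1 × 4074 = 15127000 BTU
Cost = 15127000/10⁶ × 24.35 = $368.35

368.3 dollars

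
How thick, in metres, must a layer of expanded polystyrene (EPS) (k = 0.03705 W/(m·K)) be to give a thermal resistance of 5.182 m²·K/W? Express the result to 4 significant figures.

0.1920 m

L = R·k = 5.182 × 0.03705 = 0.19199 m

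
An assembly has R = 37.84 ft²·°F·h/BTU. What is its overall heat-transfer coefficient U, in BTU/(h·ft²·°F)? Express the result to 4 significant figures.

U = 1/R = 1/37.84 = 0.026427

0.02643 BTU/(h·ft²·°F)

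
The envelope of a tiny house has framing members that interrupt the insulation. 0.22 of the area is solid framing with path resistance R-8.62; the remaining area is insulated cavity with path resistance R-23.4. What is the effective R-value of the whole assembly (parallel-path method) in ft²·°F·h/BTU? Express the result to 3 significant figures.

17.0 ft²·°F·h/BTU

U_eff = 0.78/23.4 + 0.22/8.62 = 0.03333 + 0.02552 = 0.05886
R_eff = 1/U_eff = 16.99 ft²·°F·h/BTU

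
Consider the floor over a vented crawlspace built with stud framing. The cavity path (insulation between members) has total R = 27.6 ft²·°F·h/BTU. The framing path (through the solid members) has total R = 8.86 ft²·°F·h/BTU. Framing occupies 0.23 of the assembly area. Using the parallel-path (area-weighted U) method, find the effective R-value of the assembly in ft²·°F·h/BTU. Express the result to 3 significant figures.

18.6 ft²·°F·h/BTU

U_eff = 0.77/27.6 + 0.23/8.86 = 0.0279 + 0.02596 = 0.05386
R_eff = 1/U_eff = 18.57 ft²·°F·h/BTU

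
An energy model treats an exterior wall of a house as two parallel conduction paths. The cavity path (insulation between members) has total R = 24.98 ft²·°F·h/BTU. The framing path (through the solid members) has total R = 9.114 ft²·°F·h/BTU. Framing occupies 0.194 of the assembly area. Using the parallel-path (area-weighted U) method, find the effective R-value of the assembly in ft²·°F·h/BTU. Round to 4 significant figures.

U_eff = 0.806/24.98 + 0.194/9.114 = 0.032266 + 0.021286 = 0.053552
R_eff = 1/U_eff = 18.674 ft²·°F·h/BTU

18.67 ft²·°F·h/BTU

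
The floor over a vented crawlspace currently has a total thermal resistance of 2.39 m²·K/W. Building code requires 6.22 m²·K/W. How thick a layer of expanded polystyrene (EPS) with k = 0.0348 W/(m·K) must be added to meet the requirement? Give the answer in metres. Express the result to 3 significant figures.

0.133 m

ΔR = 6.22 − 2.39 = 3.83 m²·K/W
L = ΔR × k = 3.83 × 0.0348 = 0.1333 m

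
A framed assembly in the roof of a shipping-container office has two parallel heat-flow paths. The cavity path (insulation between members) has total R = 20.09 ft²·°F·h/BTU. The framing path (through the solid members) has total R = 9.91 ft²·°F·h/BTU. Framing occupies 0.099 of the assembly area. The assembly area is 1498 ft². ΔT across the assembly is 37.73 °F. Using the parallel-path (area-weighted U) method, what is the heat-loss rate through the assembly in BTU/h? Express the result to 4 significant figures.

U_eff = 0.901/20.09 + 0.099/9.91 = 0.044848 + 0.0099899 = 0.054838
R_eff = 1/U_eff = 18.235 ft²·°F·h/BTU
Q = 1498 × 37.73 / 18.235 = 3099.4 BTU/h

3099 BTU/h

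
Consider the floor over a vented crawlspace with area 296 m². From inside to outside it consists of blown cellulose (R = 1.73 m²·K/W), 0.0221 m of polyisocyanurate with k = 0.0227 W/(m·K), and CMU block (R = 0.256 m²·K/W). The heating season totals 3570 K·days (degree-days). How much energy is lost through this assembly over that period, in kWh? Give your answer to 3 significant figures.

8570 kWh

0.0221/0.0227 = 0.9736
R_total = 1.73 + 0.9736 + 0.256 = 2.96 m²·K/W
E = A × HDD × 24 / R / 1000 = 296 × 3570 × 24 / 2.96 / 1000 = 8569 kWh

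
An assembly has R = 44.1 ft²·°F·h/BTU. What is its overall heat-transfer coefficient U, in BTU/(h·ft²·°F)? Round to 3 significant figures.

U = 1/R = 1/44.1 = 0.02268

0.0227 BTU/(h·ft²·°F)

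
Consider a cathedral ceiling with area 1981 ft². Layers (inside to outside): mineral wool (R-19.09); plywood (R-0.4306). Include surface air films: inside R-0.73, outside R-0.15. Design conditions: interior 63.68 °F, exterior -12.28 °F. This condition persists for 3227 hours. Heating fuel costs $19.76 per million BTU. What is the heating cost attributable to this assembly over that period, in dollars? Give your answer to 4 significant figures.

470.3 dollars

R_total = 0.73 + 19.09 + 0.4306 + 0.15 = 20.401 ft²·°F·h/BTU
Q = 1981 × (63.68 − (-12.28)) / 20.401 = 7376.1 BTU/h
E = 7376.1 × 3227 = 23803000 BTU
Cost = 23803000/10⁶ × 19.76 = $470.34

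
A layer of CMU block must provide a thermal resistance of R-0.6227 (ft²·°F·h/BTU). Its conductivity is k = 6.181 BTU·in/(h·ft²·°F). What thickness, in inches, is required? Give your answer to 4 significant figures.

L = R × k = 0.6227 × 6.181 = 3.8489 in

3.849 in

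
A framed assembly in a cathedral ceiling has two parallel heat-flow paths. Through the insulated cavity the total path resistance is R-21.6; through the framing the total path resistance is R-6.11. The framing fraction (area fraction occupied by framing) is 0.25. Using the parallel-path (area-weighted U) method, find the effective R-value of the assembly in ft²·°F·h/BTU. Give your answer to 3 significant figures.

U_eff = 0.75/21.6 + 0.25/6.11 = 0.03472 + 0.04092 = 0.07564
R_eff = 1/U_eff = 13.22 ft²·°F·h/BTU

13.2 ft²·°F·h/BTU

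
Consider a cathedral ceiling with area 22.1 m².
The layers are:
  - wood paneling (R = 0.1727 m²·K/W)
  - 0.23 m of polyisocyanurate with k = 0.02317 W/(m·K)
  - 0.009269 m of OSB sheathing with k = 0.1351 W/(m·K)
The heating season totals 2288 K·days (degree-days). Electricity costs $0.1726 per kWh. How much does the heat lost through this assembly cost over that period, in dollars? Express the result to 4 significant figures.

0.23/0.02317 = 9.9266
0.009269/0.1351 = 0.068608
R_total = 0.1727 + 9.9266 + 0.068608 = 10.168 m²·K/W
E = A × HDD × 24 / R / 1000 = 22.1 × 2288 × 24 / 10.168 / 1000 = 119.35 kWh
Cost = 119.35 × 0.1726 = $20.6

20.60 dollars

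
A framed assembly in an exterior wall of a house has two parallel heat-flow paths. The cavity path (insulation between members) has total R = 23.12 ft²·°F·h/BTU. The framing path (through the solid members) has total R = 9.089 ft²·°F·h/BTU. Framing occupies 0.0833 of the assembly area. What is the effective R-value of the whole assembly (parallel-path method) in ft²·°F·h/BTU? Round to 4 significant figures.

20.49 ft²·°F·h/BTU

U_eff = 0.9167/23.12 + 0.0833/9.089 = 0.03965 + 0.0091649 = 0.048815
R_eff = 1/U_eff = 20.486 ft²·°F·h/BTU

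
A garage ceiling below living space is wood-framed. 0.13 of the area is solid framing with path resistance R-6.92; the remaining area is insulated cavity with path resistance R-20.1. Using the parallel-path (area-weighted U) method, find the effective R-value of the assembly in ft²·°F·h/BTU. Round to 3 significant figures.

U_eff = 0.87/20.1 + 0.13/6.92 = 0.04328 + 0.01879 = 0.06207
R_eff = 1/U_eff = 16.11 ft²·°F·h/BTU

16.1 ft²·°F·h/BTU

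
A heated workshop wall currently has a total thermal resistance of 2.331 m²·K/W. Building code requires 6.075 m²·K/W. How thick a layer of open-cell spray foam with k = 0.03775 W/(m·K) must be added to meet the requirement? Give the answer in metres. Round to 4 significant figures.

ΔR = 6.075 − 2.331 = 3.744 m²·K/W
L = ΔR × k = 3.744 × 0.03775 = 0.14134 m

0.1413 m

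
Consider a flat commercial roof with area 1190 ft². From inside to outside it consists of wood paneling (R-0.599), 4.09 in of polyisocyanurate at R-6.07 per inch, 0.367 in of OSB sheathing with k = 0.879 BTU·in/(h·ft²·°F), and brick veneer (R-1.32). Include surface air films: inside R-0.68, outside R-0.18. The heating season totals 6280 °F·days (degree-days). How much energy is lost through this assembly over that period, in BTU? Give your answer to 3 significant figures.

6400000 BTU

4.09 × 6.07 = 24.83
0.367/0.879 = 0.4175
R_total = 0.68 + 0.599 + 24.83 + 0.4175 + 1.32 + 0.18 = 28.02 ft²·°F·h/BTU
E = A × HDD × 24 / R = 1190 × 6280 × 24 / 28.02 = 6400000 BTU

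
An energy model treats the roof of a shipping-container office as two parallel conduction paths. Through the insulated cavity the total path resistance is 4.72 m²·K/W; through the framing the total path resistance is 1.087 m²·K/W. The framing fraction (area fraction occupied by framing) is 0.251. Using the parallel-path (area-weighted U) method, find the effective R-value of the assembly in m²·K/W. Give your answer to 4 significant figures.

U_eff = 0.749/4.72 + 0.251/1.087 = 0.15869 + 0.23091 = 0.3896
R_eff = 1/U_eff = 2.5668 m²·K/W

2.567 m²·K/W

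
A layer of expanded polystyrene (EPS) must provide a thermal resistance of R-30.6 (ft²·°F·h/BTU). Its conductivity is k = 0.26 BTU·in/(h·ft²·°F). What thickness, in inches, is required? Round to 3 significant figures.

L = R × k = 30.6 × 0.26 = 7.956 in

7.96 in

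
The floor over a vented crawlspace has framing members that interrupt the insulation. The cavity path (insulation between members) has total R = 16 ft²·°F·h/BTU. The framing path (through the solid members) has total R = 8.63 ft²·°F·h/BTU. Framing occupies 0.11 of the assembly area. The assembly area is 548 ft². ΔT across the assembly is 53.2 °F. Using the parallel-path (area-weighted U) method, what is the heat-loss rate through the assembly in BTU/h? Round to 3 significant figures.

U_eff = 0.89/16 + 0.11/8.63 = 0.05563 + 0.01275 = 0.06837
R_eff = 1/U_eff = 14.63 ft²·°F·h/BTU
Q = 548 × 53.2 / 14.63 = 1993 BTU/h

1990 BTU/h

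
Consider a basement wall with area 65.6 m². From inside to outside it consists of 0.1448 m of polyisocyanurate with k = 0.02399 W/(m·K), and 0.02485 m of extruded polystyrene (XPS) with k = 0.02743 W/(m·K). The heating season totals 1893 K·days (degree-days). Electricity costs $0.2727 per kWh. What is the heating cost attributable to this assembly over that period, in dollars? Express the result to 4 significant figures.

117.1 dollars

0.1448/0.02399 = 6.0358
0.02485/0.02743 = 0.90594
R_total = 6.0358 + 0.90594 = 6.9418 m²·K/W
E = A × HDD × 24 / R / 1000 = 65.6 × 1893 × 24 / 6.9418 / 1000 = 429.33 kWh
Cost = 429.33 × 0.2727 = $117.08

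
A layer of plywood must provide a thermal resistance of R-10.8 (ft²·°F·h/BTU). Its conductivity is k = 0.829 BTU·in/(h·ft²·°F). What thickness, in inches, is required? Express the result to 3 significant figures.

L = R × k = 10.8 × 0.829 = 8.953 in

8.95 in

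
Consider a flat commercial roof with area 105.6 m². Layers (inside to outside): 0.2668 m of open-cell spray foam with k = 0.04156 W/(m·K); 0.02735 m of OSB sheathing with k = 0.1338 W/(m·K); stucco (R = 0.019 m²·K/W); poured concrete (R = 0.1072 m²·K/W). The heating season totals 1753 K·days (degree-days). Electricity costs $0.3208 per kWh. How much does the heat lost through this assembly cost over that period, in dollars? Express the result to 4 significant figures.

0.2668/0.04156 = 6.4196
0.02735/0.1338 = 0.20441
R_total = 6.4196 + 0.20441 + 0.019 + 0.1072 = 6.7502 m²·K/W
E = A × HDD × 24 / R / 1000 = 105.6 × 1753 × 24 / 6.7502 / 1000 = 658.17 kWh
Cost = 658.17 × 0.3208 = $211.14

211.1 dollars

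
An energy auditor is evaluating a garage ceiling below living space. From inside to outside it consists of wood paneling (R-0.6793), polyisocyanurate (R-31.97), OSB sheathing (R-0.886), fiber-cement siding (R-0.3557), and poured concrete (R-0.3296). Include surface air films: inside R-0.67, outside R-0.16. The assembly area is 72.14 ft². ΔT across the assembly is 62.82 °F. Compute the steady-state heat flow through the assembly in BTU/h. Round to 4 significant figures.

129.3 BTU/h

R_total = 0.67 + 0.6793 + 31.97 + 0.886 + 0.3557 + 0.3296 + 0.16 = 35.051 ft²·°F·h/BTU
Q = A·ΔT/R = 72.14 × 62.82 / 35.051 = 129.29 BTU/h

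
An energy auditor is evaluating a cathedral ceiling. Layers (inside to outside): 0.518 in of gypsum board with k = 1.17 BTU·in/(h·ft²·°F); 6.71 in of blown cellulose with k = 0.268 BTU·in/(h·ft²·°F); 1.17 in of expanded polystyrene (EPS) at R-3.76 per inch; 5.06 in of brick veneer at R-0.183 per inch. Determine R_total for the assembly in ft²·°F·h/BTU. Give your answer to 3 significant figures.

0.518/1.17 = 0.4427
6.71/0.268 = 25.04
1.17 × 3.76 = 4.399
5.06 × 0.183 = 0.926
R_total = 0.4427 + 25.04 + 4.399 + 0.926 = 30.81 ft²·°F·h/BTU

30.8 ft²·°F·h/BTU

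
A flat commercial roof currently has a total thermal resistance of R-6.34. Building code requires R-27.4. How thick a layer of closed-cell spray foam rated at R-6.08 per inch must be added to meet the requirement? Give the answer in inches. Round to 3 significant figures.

ΔR = 27.4 − 6.34 = 21.06 ft²·°F·h/BTU
L = ΔR / (R/in) = 21.06/6.08 = 3.464 in

3.46 in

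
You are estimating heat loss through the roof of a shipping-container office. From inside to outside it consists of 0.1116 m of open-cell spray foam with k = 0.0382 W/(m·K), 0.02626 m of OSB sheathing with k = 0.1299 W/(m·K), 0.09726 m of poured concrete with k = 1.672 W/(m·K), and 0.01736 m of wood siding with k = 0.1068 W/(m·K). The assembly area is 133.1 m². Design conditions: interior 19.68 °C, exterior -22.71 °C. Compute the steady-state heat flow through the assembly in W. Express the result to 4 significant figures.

0.1116/0.0382 = 2.9215
0.02626/0.1299 = 0.20216
0.09726/1.672 = 0.05817
0.01736/0.1068 = 0.16255
R_total = 2.9215 + 0.20216 + 0.05817 + 0.16255 = 3.3443 m²·K/W
Q = A·ΔT/R = 133.1 × (19.68 − (-22.71)) / 3.3443 = 1687.1 W

1687 W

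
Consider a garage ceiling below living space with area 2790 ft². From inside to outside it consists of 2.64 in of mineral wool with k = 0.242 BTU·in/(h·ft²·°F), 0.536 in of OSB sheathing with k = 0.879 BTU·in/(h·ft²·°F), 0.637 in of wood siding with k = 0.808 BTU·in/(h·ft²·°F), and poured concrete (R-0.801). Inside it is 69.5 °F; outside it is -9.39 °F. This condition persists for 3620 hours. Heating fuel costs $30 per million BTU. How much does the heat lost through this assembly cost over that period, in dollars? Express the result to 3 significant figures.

2.64/0.242 = 10.91
0.536/0.879 = 0.6098
0.637/0.808 = 0.7884
R_total = 10.91 + 0.6098 + 0.7884 + 0.801 = 13.11 ft²·°F·h/BTU
Q = 2790 × (69.5 − (-9.39)) / 13.11 = 16790 BTU/h
E = 16790 × 3620 = 60780000 BTU
Cost = 60780000/10⁶ × 30 = $1824

1820 dollars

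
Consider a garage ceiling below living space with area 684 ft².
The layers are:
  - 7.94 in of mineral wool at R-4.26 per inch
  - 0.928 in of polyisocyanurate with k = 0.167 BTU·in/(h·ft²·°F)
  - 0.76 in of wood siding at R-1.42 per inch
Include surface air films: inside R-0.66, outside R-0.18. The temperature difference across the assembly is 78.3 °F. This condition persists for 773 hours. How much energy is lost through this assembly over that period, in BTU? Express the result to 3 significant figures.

1000000 BTU

7.94 × 4.26 = 33.82
0.928/0.167 = 5.557
0.76 × 1.42 = 1.079
R_total = 0.66 + 33.82 + 5.557 + 1.079 + 0.18 = 41.3 ft²·°F·h/BTU
Q = 684 × 78.3 / 41.3 = 1297 BTU/h
E = 1297 × 773 = 1002000 BTU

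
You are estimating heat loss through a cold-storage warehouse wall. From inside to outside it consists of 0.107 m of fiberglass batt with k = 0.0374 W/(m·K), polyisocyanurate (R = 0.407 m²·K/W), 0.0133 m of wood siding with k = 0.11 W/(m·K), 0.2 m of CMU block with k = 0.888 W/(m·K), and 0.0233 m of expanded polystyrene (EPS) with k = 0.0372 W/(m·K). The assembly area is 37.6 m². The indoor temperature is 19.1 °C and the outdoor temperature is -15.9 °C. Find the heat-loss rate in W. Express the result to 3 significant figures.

310 W

0.107/0.0374 = 2.861
0.0133/0.11 = 0.1209
0.2/0.888 = 0.2252
0.0233/0.0372 = 0.6263
R_total = 2.861 + 0.407 + 0.1209 + 0.2252 + 0.6263 = 4.24 m²·K/W
Q = A·ΔT/R = 37.6 × (19.1 − (-15.9)) / 4.24 = 310.3 W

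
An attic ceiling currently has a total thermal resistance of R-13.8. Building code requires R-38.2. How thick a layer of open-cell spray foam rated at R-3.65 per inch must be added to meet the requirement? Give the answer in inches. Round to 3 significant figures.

ΔR = 38.2 − 13.8 = 24.4 ft²·°F·h/BTU
L = ΔR / (R/in) = 24.4/3.65 = 6.685 in

6.68 in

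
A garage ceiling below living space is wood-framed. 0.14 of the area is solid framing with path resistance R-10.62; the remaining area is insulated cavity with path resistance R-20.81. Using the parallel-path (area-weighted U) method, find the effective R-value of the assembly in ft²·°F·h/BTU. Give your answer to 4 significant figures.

U_eff = 0.86/20.81 + 0.14/10.62 = 0.041326 + 0.013183 = 0.054509
R_eff = 1/U_eff = 18.346 ft²·°F·h/BTU

18.35 ft²·°F·h/BTU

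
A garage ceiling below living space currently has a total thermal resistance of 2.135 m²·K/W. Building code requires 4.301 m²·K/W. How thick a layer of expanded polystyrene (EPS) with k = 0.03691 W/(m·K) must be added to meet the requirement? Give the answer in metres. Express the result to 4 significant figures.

ΔR = 4.301 − 2.135 = 2.166 m²·K/W
L = ΔR × k = 2.166 × 0.03691 = 0.079947 m

0.07995 m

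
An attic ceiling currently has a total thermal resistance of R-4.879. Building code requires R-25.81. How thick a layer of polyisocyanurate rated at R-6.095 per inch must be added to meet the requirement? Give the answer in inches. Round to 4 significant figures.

3.434 in

ΔR = 25.81 − 4.879 = 20.931 ft²·°F·h/BTU
L = ΔR / (R/in) = 20.931/6.095 = 3.4341 in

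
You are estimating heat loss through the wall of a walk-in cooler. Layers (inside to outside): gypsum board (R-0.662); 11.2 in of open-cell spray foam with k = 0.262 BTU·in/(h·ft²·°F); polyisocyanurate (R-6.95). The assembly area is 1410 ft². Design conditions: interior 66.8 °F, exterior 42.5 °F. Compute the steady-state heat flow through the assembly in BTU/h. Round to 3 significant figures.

680 BTU/h

11.2/0.262 = 42.75
R_total = 0.662 + 42.75 + 6.95 = 50.36 ft²·°F·h/BTU
Q = A·ΔT/R = 1410 × (66.8 − 42.5) / 50.36 = 680.4 BTU/h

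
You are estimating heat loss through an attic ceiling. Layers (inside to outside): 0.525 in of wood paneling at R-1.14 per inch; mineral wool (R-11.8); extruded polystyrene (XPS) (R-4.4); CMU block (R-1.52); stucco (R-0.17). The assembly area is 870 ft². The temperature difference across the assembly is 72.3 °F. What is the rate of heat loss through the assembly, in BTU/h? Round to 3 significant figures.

0.525 × 1.14 = 0.5985
R_total = 0.5985 + 11.8 + 4.4 + 1.52 + 0.17 = 18.49 ft²·°F·h/BTU
Q = A·ΔT/R = 870 × 72.3 / 18.49 = 3402 BTU/h

3400 BTU/h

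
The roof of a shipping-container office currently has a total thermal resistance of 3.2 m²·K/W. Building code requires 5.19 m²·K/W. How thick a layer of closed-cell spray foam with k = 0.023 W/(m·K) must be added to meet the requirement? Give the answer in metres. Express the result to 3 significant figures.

ΔR = 5.19 − 3.2 = 1.99 m²·K/W
L = ΔR × k = 1.99 × 0.023 = 0.04577 m

0.0458 m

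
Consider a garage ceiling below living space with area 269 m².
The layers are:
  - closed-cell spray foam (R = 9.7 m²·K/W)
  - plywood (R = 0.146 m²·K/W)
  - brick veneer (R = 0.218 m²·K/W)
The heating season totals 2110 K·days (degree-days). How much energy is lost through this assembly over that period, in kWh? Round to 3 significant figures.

1350 kWh

R_total = 9.7 + 0.146 + 0.218 = 10.06 m²·K/W
E = A × HDD × 24 / R / 1000 = 269 × 2110 × 24 / 10.06 / 1000 = 1354 kWh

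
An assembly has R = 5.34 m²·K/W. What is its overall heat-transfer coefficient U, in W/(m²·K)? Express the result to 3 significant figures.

U = 1/R = 1/5.34 = 0.1873

0.187 W/(m²·K)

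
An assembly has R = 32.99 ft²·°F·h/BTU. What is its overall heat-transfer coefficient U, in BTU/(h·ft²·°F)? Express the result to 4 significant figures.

U = 1/R = 1/32.99 = 0.030312

0.03031 BTU/(h·ft²·°F)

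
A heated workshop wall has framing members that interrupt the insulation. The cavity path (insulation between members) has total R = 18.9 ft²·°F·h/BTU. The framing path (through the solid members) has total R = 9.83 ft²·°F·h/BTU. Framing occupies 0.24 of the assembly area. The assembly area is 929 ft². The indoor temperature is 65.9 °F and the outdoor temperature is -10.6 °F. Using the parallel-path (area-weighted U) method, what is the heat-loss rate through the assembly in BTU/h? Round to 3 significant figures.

U_eff = 0.76/18.9 + 0.24/9.83 = 0.04021 + 0.02442 = 0.06463
R_eff = 1/U_eff = 15.47 ft²·°F·h/BTU
Q = 929 × (65.9 − (-10.6)) / 15.47 = 4593 BTU/h

4590 BTU/h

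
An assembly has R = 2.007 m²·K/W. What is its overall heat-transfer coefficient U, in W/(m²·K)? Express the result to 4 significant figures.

0.4983 W/(m²·K)

U = 1/R = 1/2.007 = 0.49826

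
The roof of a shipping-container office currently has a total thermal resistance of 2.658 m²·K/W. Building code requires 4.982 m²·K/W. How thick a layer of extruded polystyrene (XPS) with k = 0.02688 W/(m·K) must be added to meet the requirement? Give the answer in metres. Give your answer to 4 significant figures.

0.06247 m

ΔR = 4.982 − 2.658 = 2.324 m²·K/W
L = ΔR × k = 2.324 × 0.02688 = 0.062469 m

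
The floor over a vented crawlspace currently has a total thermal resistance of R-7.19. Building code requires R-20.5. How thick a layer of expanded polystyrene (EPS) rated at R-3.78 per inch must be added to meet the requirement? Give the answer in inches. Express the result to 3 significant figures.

ΔR = 20.5 − 7.19 = 13.31 ft²·°F·h/BTU
L = ΔR / (R/in) = 13.31/3.78 = 3.521 in

3.52 in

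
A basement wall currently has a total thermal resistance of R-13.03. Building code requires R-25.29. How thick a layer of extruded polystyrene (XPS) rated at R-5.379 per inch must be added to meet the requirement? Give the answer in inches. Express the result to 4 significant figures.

2.279 in

ΔR = 25.29 − 13.03 = 12.26 ft²·°F·h/BTU
L = ΔR / (R/in) = 12.26/5.379 = 2.2792 in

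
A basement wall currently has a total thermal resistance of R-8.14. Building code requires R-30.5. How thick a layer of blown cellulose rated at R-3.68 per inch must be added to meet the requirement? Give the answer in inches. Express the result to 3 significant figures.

6.08 in

ΔR = 30.5 − 8.14 = 22.36 ft²·°F·h/BTU
L = ΔR / (R/in) = 22.36/3.68 = 6.076 in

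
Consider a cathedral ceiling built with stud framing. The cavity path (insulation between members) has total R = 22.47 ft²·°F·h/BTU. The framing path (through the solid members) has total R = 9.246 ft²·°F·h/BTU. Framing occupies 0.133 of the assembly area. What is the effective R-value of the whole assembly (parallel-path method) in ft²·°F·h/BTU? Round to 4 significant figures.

U_eff = 0.867/22.47 + 0.133/9.246 = 0.038585 + 0.014385 = 0.052969
R_eff = 1/U_eff = 18.879 ft²·°F·h/BTU

18.88 ft²·°F·h/BTU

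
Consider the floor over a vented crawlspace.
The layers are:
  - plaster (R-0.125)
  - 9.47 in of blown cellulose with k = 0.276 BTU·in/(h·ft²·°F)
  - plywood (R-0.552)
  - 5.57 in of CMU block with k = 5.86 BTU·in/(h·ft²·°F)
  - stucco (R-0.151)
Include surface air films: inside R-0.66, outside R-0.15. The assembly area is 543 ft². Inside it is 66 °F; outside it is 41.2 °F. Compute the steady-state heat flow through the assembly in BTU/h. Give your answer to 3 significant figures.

9.47/0.276 = 34.31
5.57/5.86 = 0.9505
R_total = 0.66 + 0.125 + 34.31 + 0.552 + 0.9505 + 0.151 + 0.15 = 36.9 ft²·°F·h/BTU
Q = A·ΔT/R = 543 × (66 − 41.2) / 36.9 = 364.9 BTU/h

365 BTU/h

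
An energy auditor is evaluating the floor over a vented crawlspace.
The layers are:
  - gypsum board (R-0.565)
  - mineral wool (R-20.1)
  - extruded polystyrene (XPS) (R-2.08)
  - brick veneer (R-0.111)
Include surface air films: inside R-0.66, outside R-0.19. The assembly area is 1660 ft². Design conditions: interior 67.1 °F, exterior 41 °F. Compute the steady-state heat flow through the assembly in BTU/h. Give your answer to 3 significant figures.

1830 BTU/h

R_total = 0.66 + 0.565 + 20.1 + 2.08 + 0.111 + 0.19 = 23.71 ft²·°F·h/BTU
Q = A·ΔT/R = 1660 × (67.1 − 41) / 23.71 = 1828 BTU/h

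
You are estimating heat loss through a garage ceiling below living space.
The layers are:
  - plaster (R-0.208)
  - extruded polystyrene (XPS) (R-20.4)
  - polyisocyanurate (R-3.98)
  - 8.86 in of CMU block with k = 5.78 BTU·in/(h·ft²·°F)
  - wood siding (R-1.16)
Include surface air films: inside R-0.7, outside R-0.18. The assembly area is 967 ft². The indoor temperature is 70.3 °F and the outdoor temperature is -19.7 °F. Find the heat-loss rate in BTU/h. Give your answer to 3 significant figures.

3090 BTU/h

8.86/5.78 = 1.533
R_total = 0.7 + 0.208 + 20.4 + 3.98 + 1.533 + 1.16 + 0.18 = 28.16 ft²·°F·h/BTU
Q = A·ΔT/R = 967 × (70.3 − (-19.7)) / 28.16 = 3090 BTU/h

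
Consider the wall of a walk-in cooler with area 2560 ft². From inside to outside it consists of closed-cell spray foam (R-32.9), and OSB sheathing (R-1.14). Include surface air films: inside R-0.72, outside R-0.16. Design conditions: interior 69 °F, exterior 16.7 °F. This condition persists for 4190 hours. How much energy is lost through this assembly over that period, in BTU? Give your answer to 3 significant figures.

R_total = 0.72 + 32.9 + 1.14 + 0.16 = 34.92 ft²·°F·h/BTU
Q = 2560 × (69 − 16.7) / 34.92 = 3834 BTU/h
E = 3834 × 4190 = 16070000 BTU

16100000 BTU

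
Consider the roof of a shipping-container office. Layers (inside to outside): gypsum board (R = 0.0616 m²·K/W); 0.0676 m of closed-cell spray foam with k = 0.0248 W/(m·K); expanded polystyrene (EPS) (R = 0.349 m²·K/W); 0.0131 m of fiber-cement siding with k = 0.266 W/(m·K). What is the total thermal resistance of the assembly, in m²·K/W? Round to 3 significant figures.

3.19 m²·K/W

0.0676/0.0248 = 2.726
0.0131/0.266 = 0.04925
R_total = 0.0616 + 2.726 + 0.349 + 0.04925 = 3.186 m²·K/W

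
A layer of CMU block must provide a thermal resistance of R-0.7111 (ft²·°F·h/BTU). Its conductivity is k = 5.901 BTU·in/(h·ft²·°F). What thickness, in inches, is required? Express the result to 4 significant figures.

L = R × k = 0.7111 × 5.901 = 4.1962 in

4.196 in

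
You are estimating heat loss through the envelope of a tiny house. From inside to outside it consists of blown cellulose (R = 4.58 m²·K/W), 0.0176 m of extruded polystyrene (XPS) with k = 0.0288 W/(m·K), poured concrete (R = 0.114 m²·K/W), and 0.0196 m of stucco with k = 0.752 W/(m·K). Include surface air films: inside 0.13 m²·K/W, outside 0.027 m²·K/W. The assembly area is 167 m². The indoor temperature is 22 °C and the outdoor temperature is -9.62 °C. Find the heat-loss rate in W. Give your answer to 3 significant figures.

962 W

0.0176/0.0288 = 0.6111
0.0196/0.752 = 0.02606
R_total = 0.13 + 4.58 + 0.6111 + 0.114 + 0.02606 + 0.027 = 5.488 m²·K/W
Q = A·ΔT/R = 167 × (22 − (-9.62)) / 5.488 = 962.2 W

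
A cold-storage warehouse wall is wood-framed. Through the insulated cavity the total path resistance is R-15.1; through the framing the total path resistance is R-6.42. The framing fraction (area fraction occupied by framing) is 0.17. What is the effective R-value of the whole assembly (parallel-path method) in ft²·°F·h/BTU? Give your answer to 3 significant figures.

12.3 ft²·°F·h/BTU

U_eff = 0.83/15.1 + 0.17/6.42 = 0.05497 + 0.02648 = 0.08145
R_eff = 1/U_eff = 12.28 ft²·°F·h/BTU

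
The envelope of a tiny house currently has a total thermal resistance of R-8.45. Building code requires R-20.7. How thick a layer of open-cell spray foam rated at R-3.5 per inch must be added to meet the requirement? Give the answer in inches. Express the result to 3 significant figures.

3.50 in

ΔR = 20.7 − 8.45 = 12.25 ft²·°F·h/BTU
L = ΔR / (R/in) = 12.25/3.5 = 3.5 in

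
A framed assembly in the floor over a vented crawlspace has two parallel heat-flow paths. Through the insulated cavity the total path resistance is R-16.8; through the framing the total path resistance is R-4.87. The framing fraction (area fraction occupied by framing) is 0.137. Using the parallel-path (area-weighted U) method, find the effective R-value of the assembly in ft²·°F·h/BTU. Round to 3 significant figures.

U_eff = 0.863/16.8 + 0.137/4.87 = 0.05137 + 0.02813 = 0.0795
R_eff = 1/U_eff = 12.58 ft²·°F·h/BTU

12.6 ft²·°F·h/BTU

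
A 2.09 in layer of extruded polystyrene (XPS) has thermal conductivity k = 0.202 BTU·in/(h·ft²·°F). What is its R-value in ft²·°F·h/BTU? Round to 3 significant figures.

10.3 ft²·°F·h/BTU

R = L/k = 2.09/0.202 = 10.35 ft²·°F·h/BTU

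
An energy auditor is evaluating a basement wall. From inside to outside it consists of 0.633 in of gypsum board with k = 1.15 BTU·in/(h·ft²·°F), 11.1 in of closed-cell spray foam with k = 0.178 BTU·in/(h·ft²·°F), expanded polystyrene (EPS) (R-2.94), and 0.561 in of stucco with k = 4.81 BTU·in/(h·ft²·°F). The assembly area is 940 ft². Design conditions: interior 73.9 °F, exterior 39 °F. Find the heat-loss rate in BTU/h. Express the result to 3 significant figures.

497 BTU/h

0.633/1.15 = 0.5504
11.1/0.178 = 62.36
0.561/4.81 = 0.1166
R_total = 0.5504 + 62.36 + 2.94 + 0.1166 = 65.97 ft²·°F·h/BTU
Q = A·ΔT/R = 940 × (73.9 − 39) / 65.97 = 497.3 BTU/h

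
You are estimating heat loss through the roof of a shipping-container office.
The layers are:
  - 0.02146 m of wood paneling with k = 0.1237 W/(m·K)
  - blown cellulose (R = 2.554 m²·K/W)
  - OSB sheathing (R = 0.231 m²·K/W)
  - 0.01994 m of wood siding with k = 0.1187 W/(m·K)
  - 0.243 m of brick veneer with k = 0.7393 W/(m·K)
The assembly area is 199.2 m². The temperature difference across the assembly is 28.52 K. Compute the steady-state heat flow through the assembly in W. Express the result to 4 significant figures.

0.02146/0.1237 = 0.17348
0.01994/0.1187 = 0.16799
0.243/0.7393 = 0.32869
R_total = 0.17348 + 2.554 + 0.231 + 0.16799 + 0.32869 = 3.4552 m²·K/W
Q = A·ΔT/R = 199.2 × 28.52 / 3.4552 = 1644.3 W

1644 W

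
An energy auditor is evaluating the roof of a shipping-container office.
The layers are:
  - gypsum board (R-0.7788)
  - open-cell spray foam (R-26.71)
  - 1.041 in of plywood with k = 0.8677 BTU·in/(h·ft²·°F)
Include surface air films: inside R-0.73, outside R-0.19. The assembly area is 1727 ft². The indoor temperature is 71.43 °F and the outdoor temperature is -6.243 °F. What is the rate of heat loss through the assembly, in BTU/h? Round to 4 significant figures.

1.041/0.8677 = 1.1997
R_total = 0.73 + 0.7788 + 26.71 + 1.1997 + 0.19 = 29.609 ft²·°F·h/BTU
Q = A·ΔT/R = 1727 × (71.43 − (-6.243)) / 29.609 = 4530.5 BTU/h

4530 BTU/h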